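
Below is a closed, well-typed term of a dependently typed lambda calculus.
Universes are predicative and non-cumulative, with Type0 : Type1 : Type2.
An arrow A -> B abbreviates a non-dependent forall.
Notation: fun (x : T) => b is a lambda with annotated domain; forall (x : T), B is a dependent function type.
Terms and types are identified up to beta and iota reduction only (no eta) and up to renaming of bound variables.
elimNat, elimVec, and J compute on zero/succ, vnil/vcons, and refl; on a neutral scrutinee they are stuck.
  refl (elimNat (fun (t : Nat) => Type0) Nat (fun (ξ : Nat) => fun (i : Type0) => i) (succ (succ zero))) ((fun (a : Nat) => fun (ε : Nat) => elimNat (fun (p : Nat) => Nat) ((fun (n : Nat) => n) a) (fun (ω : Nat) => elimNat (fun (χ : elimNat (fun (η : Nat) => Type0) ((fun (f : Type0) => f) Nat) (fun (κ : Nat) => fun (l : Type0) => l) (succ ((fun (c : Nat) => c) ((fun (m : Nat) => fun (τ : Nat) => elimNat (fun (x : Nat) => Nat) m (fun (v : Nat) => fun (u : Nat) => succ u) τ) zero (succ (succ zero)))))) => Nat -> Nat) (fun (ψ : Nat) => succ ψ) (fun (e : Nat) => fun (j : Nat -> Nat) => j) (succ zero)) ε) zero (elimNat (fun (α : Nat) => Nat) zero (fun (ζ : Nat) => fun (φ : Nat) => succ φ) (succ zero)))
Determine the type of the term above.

the term's type:
  Eq Nat (succ zero) (succ zero)


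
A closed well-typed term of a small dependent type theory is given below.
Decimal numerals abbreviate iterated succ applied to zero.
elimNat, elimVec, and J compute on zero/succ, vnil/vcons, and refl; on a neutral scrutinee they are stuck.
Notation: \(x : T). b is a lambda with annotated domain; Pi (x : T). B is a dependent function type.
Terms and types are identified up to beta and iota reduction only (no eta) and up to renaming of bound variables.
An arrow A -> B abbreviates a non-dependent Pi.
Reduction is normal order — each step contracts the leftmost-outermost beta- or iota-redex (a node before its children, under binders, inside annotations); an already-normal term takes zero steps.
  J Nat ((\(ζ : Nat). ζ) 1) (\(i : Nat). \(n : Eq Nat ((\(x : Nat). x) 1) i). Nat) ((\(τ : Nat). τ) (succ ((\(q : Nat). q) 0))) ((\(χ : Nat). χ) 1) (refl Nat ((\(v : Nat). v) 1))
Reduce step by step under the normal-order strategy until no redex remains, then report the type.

normal-order reduction:
  J Nat ((\(ζ : Nat). ζ) 1) (\(i : Nat). \(n : Eq Nat ((\(x : Nat). x) 1) i). Nat) ((\(τ : Nat). τ) (succ ((\(q : Nat). q) 0))) ((\(χ : Nat). χ) 1) (refl Nat ((\(v : Nat). v) 1))
  ~> (\(ζ : Nat). ζ) (succ ((\(i : Nat). i) 0))
  ~> succ ((\(ζ : Nat). ζ) 0)
  ~> 1
inferred type:
  Nat


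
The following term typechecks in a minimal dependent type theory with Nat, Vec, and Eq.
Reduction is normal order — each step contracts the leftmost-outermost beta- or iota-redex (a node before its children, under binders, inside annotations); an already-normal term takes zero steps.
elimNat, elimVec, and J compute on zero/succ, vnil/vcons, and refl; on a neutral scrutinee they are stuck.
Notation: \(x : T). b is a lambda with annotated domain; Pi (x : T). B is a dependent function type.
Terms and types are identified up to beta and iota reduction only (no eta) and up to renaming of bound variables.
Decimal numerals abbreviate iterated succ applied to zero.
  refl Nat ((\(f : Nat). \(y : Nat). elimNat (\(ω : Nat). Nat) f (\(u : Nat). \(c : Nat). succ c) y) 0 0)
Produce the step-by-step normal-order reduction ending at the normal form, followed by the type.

reduction (normal order):
  refl Nat ((\(f : Nat). \(y : Nat). elimNat (\(ω : Nat). Nat) f (\(u : Nat). \(c : Nat). succ c) y) 0 0)
  ~> refl Nat ((\(f : Nat). elimNat (\(y : Nat). Nat) 0 (\(ω : Nat). \(u : Nat). succ u) f) 0)
  ~> refl Nat (elimNat (\(f : Nat). Nat) 0 (\(y : Nat). \(ω : Nat). succ ω) 0)
  ~> refl Nat 0
type:
  Eq Nat 0 0


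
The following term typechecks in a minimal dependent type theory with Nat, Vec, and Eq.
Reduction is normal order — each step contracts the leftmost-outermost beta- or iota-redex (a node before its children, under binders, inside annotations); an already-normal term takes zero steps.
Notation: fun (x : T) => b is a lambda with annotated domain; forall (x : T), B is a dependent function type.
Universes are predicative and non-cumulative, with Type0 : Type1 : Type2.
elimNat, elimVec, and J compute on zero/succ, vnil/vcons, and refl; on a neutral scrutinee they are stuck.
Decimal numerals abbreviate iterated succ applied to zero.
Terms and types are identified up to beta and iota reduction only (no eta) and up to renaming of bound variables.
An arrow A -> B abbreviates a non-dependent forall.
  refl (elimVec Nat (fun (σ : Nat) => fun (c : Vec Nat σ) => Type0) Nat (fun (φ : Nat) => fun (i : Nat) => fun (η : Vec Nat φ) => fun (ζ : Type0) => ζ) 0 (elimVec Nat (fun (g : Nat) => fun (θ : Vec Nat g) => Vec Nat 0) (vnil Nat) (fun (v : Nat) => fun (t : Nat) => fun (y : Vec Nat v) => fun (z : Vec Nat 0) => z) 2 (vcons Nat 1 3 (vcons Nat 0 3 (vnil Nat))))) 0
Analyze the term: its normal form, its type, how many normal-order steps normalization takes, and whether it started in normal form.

resulting normal form:
  refl Nat 0
type:
  Eq Nat 0 0
normal-order step count: 12
term was already normal: no
first redex: an elimVec iota-redex


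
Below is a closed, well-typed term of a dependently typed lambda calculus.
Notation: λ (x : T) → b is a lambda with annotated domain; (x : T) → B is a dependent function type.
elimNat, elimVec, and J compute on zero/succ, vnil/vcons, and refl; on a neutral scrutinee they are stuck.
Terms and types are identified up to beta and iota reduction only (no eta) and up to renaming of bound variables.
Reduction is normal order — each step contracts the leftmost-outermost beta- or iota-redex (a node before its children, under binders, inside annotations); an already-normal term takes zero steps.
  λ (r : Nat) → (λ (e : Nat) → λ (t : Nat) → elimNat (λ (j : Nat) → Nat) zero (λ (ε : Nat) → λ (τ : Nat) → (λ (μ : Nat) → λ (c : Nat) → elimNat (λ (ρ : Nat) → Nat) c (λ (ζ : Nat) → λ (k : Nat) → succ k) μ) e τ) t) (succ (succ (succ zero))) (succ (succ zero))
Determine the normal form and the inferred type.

resulting normal form:
  λ (r : Nat) → succ (succ (succ (succ (succ (succ zero)))))
type:
  (r : Nat) → Nat
observation: 33 normal-order steps normalize the term, beginning with a beta-redex.


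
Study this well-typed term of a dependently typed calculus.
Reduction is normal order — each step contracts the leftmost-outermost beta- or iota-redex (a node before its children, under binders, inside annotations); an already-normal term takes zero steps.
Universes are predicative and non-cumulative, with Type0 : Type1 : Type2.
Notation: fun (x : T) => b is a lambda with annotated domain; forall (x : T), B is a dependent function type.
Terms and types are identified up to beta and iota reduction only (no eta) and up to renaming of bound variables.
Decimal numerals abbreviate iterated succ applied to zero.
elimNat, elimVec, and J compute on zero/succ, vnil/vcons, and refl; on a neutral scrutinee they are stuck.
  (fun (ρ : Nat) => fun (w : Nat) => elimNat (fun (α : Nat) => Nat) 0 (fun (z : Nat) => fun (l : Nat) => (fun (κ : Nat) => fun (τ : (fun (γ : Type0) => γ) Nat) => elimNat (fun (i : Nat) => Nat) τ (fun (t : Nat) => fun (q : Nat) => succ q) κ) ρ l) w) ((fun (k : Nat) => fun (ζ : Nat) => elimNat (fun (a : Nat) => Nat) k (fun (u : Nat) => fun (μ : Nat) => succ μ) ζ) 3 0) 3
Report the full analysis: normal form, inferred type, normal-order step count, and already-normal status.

normal form:
  9
the term's type:
  Nat
normal-order step count: 57
started in normal form: no
first contracted redex: a beta-redex


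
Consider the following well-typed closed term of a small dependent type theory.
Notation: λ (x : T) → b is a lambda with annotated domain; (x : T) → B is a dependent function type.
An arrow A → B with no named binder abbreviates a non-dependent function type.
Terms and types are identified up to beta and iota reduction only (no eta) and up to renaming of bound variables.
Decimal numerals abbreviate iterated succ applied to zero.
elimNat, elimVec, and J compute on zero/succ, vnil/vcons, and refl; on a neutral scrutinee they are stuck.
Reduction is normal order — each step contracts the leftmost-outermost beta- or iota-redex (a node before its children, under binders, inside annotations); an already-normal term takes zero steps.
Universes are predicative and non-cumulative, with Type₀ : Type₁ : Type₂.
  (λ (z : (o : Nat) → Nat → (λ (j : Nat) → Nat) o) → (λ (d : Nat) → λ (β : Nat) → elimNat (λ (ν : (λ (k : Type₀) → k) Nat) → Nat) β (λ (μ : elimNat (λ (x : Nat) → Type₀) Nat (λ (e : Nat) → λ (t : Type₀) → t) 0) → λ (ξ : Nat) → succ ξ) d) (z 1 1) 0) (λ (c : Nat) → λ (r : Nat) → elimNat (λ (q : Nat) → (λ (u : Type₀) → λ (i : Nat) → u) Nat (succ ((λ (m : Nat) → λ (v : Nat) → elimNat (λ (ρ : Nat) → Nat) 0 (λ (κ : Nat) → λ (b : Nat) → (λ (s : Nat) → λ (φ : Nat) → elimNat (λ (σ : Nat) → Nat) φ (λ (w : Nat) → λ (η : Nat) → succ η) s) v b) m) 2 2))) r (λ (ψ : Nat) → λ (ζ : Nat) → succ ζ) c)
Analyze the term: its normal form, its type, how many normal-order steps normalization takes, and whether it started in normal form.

resulting normal form:
  2
the term's type:
  Nat
normal-order step count: 18
started in normal form: no
first redex: a beta-redex


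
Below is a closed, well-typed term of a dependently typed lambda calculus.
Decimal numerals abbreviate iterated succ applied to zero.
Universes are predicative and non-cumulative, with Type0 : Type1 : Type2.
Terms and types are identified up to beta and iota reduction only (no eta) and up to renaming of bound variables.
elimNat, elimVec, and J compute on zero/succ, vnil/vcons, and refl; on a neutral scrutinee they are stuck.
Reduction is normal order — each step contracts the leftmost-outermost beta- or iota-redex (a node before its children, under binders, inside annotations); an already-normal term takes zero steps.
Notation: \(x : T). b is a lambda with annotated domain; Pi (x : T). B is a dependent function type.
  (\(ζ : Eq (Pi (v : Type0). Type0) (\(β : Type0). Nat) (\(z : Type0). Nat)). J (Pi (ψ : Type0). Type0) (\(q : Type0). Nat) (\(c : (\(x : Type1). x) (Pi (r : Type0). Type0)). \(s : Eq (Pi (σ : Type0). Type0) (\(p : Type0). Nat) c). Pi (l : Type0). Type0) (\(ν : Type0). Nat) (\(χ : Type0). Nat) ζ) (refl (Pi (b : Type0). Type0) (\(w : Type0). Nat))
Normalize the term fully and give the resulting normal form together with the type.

normal form:
  \(ζ : Type0). Nat
type:
  Pi (ζ : Type0). Type0


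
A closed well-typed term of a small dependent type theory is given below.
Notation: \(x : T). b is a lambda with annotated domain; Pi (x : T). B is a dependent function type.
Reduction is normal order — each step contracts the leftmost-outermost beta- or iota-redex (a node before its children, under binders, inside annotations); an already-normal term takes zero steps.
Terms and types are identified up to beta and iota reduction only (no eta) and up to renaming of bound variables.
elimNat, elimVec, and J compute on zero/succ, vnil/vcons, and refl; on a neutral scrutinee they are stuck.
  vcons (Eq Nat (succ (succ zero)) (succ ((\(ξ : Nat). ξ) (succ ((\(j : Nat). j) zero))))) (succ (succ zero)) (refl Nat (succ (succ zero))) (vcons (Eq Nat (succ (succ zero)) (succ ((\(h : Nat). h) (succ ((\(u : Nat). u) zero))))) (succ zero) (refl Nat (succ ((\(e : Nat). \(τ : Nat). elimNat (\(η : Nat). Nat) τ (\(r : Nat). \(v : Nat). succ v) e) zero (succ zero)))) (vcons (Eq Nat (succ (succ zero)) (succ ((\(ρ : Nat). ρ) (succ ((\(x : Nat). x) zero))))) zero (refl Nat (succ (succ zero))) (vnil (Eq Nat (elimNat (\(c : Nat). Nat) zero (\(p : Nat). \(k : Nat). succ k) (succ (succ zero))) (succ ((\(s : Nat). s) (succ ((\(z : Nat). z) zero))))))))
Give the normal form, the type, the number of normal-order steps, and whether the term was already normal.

normal form:
  vcons (Eq Nat (succ (succ zero)) (succ (succ zero))) (succ (succ zero)) (refl Nat (succ (succ zero))) (vcons (Eq Nat (succ (succ zero)) (succ (succ zero))) (succ zero) (refl Nat (succ (succ zero))) (vcons (Eq Nat (succ (succ zero)) (succ (succ zero))) zero (refl Nat (succ (succ zero))) (vnil (Eq Nat (succ (succ zero)) (succ (succ zero))))))
type:
  Vec (Eq Nat (succ (succ zero)) (succ (succ zero))) (succ (succ (succ zero)))
normal-order step count: 18
already normal: no
first contracted redex: a beta-redex


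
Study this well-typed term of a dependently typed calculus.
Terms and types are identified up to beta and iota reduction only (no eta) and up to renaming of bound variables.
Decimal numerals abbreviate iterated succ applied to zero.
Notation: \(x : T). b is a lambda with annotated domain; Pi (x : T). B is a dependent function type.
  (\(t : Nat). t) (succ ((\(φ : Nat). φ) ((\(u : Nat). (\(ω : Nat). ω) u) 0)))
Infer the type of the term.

the term's type:
  Nat


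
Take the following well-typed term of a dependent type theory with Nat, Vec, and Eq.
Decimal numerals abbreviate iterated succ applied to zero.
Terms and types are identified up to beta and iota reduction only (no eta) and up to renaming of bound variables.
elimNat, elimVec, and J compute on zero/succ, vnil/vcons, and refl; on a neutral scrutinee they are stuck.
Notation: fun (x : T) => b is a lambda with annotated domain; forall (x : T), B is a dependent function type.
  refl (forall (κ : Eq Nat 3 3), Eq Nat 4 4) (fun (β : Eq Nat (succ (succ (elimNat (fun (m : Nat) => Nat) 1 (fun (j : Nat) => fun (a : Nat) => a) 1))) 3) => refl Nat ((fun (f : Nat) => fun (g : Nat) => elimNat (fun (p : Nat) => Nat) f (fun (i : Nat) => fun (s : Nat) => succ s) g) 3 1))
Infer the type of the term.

type:
  Eq (forall (κ : Eq Nat 3 3), Eq Nat 4 4) (fun (β : Eq Nat 3 3) => refl Nat 4) (fun (m : Eq Nat 3 3) => refl Nat 4)


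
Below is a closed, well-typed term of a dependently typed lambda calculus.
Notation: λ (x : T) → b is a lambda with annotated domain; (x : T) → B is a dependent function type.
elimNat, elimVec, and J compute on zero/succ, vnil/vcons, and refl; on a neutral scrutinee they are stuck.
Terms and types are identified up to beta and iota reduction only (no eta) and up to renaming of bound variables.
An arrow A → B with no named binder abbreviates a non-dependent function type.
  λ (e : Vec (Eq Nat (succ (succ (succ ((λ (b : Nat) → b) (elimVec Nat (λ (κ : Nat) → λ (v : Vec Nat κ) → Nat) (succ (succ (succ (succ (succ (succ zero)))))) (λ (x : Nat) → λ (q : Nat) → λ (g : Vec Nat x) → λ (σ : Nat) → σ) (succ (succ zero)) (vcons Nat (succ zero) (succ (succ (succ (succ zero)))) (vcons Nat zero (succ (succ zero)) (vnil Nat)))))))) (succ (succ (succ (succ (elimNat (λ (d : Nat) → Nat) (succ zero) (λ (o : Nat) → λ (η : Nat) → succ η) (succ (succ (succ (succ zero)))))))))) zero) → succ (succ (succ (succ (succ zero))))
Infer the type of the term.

the term's type:
  Vec (Eq Nat (succ (succ (succ (succ (succ (succ (succ (succ (succ zero))))))))) (succ (succ (succ (succ (succ (succ (succ (succ (succ zero)))))))))) zero → Nat


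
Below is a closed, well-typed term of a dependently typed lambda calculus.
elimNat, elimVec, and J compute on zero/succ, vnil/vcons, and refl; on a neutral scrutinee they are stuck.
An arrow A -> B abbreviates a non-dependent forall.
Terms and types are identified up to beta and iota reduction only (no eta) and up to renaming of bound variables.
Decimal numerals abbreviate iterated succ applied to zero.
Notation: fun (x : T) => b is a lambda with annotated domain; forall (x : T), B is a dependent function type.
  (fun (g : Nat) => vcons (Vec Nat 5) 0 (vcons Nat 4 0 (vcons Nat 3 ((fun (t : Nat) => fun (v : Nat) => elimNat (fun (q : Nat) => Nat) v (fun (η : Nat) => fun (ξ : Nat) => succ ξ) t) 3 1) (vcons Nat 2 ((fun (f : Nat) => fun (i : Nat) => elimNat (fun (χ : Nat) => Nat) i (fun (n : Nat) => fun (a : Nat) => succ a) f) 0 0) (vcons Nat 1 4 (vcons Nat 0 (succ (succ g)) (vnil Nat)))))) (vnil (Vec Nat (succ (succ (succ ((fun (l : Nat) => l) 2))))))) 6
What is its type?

type:
  Vec (Vec Nat 5) 1


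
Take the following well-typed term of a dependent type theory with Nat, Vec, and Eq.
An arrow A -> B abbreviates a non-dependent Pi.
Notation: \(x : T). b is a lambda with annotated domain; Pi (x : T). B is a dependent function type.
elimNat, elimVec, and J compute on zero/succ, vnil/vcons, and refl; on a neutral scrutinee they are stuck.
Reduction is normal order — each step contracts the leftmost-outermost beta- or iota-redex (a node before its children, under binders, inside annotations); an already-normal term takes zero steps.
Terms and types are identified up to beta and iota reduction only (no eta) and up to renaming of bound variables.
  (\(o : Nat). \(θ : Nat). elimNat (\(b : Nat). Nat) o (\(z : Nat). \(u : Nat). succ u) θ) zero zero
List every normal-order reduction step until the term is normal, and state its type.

reduction (normal order):
  (\(o : Nat). \(θ : Nat). elimNat (\(b : Nat). Nat) o (\(z : Nat). \(u : Nat). succ u) θ) zero zero
  ~> (\(o : Nat). elimNat (\(θ : Nat). Nat) zero (\(b : Nat). \(z : Nat). succ z) o) zero
  ~> elimNat (\(o : Nat). Nat) zero (\(θ : Nat). \(b : Nat). succ b) zero
  ~> zero
the term's type:
  Nat


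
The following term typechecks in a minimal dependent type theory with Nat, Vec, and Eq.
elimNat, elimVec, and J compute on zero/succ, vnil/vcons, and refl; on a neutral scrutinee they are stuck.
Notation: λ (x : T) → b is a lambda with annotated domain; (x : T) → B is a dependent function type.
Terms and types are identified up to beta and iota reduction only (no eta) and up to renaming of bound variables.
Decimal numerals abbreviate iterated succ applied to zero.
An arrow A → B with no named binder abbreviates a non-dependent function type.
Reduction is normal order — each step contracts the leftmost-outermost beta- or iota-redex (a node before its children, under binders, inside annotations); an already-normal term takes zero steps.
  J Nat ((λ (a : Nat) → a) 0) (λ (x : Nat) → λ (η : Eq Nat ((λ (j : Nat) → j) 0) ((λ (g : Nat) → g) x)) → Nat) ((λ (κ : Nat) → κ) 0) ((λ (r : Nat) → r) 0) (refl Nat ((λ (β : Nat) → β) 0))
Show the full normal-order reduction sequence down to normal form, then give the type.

normal-order reduction:
  J Nat ((λ (a : Nat) → a) 0) (λ (x : Nat) → λ (η : Eq Nat ((λ (j : Nat) → j) 0) ((λ (g : Nat) → g) x)) → Nat) ((λ (κ : Nat) → κ) 0) ((λ (r : Nat) → r) 0) (refl Nat ((λ (β : Nat) → β) 0))
  ~> (λ (a : Nat) → a) 0
  ~> 0
inferred type:
  Nat


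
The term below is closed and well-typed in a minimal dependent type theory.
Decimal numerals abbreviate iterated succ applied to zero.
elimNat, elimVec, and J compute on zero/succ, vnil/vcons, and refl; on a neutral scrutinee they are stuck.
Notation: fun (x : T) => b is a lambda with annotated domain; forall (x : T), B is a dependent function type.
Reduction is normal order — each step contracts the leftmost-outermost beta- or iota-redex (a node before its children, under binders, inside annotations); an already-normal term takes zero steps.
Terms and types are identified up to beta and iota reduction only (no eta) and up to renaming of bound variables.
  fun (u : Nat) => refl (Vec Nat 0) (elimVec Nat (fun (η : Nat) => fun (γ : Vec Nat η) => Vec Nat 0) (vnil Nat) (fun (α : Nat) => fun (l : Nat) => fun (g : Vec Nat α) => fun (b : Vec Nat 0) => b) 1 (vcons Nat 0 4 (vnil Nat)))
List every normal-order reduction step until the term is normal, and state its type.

reduction (normal order):
  fun (u : Nat) => refl (Vec Nat 0) (elimVec Nat (fun (η : Nat) => fun (γ : Vec Nat η) => Vec Nat 0) (vnil Nat) (fun (α : Nat) => fun (l : Nat) => fun (g : Vec Nat α) => fun (b : Vec Nat 0) => b) 1 (vcons Nat 0 4 (vnil Nat)))
  ~> fun (u : Nat) => refl (Vec Nat 0) ((fun (η : Nat) => fun (γ : Nat) => fun (α : Vec Nat η) => fun (l : Vec Nat 0) => l) 0 4 (vnil Nat) (elimVec Nat (fun (g : Nat) => fun (b : Vec Nat g) => Vec Nat 0) (vnil Nat) (fun (a : Nat) => fun (s : Nat) => fun (μ : Vec Nat a) => fun (ζ : Vec Nat 0) => ζ) 0 (vnil Nat)))
  ~> fun (u : Nat) => refl (Vec Nat 0) ((fun (η : Nat) => fun (γ : Vec Nat 0) => fun (α : Vec Nat 0) => α) 4 (vnil Nat) (elimVec Nat (fun (l : Nat) => fun (g : Vec Nat l) => Vec Nat 0) (vnil Nat) (fun (b : Nat) => fun (a : Nat) => fun (s : Vec Nat b) => fun (μ : Vec Nat 0) => μ) 0 (vnil Nat)))
  ~> fun (u : Nat) => refl (Vec Nat 0) ((fun (η : Vec Nat 0) => fun (γ : Vec Nat 0) => γ) (vnil Nat) (elimVec Nat (fun (α : Nat) => fun (l : Vec Nat α) => Vec Nat 0) (vnil Nat) (fun (g : Nat) => fun (b : Nat) => fun (a : Vec Nat g) => fun (s : Vec Nat 0) => s) 0 (vnil Nat)))
  ~> fun (u : Nat) => refl (Vec Nat 0) ((fun (η : Vec Nat 0) => η) (elimVec Nat (fun (γ : Nat) => fun (α : Vec Nat γ) => Vec Nat 0) (vnil Nat) (fun (l : Nat) => fun (g : Nat) => fun (b : Vec Nat l) => fun (a : Vec Nat 0) => a) 0 (vnil Nat)))
  ~> fun (u : Nat) => refl (Vec Nat 0) (elimVec Nat (fun (η : Nat) => fun (γ : Vec Nat η) => Vec Nat 0) (vnil Nat) (fun (α : Nat) => fun (l : Nat) => fun (g : Vec Nat α) => fun (b : Vec Nat 0) => b) 0 (vnil Nat))
  ~> fun (u : Nat) => refl (Vec Nat 0) (vnil Nat)
inferred type:
  forall (u : Nat), Eq (Vec Nat 0) (vnil Nat) (vnil Nat)


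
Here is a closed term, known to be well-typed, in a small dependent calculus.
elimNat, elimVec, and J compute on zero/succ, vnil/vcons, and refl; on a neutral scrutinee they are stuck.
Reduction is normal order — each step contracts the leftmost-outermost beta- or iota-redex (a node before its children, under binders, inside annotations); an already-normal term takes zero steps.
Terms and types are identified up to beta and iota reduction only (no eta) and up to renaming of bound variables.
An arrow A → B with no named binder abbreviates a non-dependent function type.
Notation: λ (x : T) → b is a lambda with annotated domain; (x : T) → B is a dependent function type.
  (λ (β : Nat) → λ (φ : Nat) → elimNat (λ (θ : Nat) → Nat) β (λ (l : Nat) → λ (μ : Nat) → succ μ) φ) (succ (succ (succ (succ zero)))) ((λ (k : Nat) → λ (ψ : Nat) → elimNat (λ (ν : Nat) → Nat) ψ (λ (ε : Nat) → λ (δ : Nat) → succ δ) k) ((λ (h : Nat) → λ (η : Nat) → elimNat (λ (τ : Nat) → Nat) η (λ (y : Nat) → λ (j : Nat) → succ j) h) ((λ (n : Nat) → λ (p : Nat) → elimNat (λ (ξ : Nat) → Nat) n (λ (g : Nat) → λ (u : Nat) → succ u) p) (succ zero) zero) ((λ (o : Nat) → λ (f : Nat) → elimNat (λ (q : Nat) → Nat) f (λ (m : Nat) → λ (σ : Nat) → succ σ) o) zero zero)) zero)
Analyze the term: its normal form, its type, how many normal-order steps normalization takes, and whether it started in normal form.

normal form:
  succ (succ (succ (succ (succ zero))))
type:
  Nat
reduction steps (normal order): 24
started in normal form: no
first contracted redex: a beta-redex


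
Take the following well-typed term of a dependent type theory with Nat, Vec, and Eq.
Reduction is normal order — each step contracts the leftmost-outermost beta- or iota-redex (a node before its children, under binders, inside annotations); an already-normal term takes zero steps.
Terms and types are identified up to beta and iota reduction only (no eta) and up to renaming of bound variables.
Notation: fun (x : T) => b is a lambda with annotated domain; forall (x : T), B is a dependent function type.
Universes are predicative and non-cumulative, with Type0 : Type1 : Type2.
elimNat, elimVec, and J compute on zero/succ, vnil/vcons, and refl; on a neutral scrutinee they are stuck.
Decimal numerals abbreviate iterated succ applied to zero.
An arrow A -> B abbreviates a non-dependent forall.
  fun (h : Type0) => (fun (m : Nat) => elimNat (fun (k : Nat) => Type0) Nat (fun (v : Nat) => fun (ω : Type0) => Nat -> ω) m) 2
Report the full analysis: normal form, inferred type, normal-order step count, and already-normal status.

resulting normal form:
  fun (h : Type0) => Nat -> Nat -> Nat
inferred type:
  Type0 -> Type0
reduction steps (normal order): 8
already normal: no
first redex: a beta-redex


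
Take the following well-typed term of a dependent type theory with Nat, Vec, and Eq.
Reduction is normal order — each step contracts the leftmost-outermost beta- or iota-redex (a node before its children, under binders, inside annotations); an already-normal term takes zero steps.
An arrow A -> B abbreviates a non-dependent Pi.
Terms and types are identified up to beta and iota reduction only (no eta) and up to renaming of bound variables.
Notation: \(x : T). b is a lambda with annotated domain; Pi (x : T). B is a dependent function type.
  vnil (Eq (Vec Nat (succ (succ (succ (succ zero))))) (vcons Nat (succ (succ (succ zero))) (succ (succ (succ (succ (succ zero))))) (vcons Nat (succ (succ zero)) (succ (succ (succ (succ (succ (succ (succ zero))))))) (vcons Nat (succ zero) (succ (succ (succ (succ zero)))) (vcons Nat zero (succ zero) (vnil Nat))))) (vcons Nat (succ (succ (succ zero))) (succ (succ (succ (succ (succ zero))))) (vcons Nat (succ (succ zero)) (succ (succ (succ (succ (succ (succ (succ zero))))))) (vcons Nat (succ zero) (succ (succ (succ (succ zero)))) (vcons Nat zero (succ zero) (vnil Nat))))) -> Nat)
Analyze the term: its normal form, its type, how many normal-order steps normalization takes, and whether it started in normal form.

resulting normal form:
  vnil (Eq (Vec Nat (succ (succ (succ (succ zero))))) (vcons Nat (succ (succ (succ zero))) (succ (succ (succ (succ (succ zero))))) (vcons Nat (succ (succ zero)) (succ (succ (succ (succ (succ (succ (succ zero))))))) (vcons Nat (succ zero) (succ (succ (succ (succ zero)))) (vcons Nat zero (succ zero) (vnil Nat))))) (vcons Nat (succ (succ (succ zero))) (succ (succ (succ (succ (succ zero))))) (vcons Nat (succ (succ zero)) (succ (succ (succ (succ (succ (succ (succ zero))))))) (vcons Nat (succ zero) (succ (succ (succ (succ zero)))) (vcons Nat zero (succ zero) (vnil Nat))))) -> Nat)
the term's type:
  Vec (Eq (Vec Nat (succ (succ (succ (succ zero))))) (vcons Nat (succ (succ (succ zero))) (succ (succ (succ (succ (succ zero))))) (vcons Nat (succ (succ zero)) (succ (succ (succ (succ (succ (succ (succ zero))))))) (vcons Nat (succ zero) (succ (succ (succ (succ zero)))) (vcons Nat zero (succ zero) (vnil Nat))))) (vcons Nat (succ (succ (succ zero))) (succ (succ (succ (succ (succ zero))))) (vcons Nat (succ (succ zero)) (succ (succ (succ (succ (succ (succ (succ zero))))))) (vcons Nat (succ zero) (succ (succ (succ (succ zero)))) (vcons Nat zero (succ zero) (vnil Nat))))) -> Nat) zero
reduction steps (normal order): 0
term was already normal: yes


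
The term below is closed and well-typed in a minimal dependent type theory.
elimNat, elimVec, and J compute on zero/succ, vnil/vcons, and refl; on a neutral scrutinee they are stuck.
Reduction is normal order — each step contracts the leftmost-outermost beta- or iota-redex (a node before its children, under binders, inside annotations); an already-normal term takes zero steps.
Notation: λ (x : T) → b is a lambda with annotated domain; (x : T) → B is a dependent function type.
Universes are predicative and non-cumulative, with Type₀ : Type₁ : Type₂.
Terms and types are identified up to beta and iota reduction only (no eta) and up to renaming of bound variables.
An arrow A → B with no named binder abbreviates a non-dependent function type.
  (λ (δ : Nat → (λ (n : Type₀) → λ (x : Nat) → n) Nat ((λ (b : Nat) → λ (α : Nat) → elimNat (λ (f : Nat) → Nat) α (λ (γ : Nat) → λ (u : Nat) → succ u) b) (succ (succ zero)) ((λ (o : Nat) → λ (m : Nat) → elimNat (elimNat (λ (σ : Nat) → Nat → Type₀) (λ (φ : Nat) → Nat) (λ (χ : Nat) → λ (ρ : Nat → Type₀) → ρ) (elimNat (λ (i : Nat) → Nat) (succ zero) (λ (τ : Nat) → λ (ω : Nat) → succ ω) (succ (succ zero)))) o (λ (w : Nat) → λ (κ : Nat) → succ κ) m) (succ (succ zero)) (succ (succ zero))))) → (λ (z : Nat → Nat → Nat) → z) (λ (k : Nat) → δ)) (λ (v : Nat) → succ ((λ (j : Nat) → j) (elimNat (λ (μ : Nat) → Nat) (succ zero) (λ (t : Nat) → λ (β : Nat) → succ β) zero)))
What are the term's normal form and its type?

normal form:
  λ (δ : Nat) → λ (n : Nat) → succ (succ zero)
the term's type:
  Nat → Nat → Nat
observation: 4 normal-order steps separate the term from its normal form.


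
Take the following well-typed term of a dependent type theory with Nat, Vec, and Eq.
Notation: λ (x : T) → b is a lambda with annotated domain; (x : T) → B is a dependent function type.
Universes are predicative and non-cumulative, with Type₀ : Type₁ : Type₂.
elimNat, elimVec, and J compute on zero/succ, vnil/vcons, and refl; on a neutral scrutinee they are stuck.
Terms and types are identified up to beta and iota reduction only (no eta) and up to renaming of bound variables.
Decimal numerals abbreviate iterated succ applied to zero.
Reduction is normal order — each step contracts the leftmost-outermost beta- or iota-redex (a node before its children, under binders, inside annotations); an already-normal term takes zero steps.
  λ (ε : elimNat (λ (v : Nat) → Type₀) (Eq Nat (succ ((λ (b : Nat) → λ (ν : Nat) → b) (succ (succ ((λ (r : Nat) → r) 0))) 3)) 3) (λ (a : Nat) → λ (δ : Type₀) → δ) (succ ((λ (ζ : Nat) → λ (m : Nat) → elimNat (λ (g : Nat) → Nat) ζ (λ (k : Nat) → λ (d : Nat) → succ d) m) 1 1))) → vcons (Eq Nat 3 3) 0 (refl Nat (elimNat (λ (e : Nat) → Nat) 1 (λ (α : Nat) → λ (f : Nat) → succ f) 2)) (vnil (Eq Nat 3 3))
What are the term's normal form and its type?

reduced normal form:
  λ (ε : Eq Nat 3 3) → vcons (Eq Nat 3 3) 0 (refl Nat 3) (vnil (Eq Nat 3 3))
type:
  (ε : Eq Nat 3 3) → Vec (Eq Nat 3 3) 1
observation: the term reaches its normal form after 26 normal-order steps.


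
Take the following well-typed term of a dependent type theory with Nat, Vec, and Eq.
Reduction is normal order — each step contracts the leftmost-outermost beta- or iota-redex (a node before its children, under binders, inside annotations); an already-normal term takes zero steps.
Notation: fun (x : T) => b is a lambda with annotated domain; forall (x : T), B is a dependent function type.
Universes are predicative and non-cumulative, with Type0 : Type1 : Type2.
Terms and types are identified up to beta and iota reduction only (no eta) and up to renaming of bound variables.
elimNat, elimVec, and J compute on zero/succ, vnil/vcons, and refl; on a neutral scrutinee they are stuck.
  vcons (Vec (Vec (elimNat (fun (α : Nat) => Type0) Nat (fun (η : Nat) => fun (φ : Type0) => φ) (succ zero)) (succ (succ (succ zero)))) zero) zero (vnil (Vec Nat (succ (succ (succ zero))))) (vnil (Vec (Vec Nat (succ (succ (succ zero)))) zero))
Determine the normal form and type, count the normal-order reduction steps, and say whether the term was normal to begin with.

reduced normal form:
  vcons (Vec (Vec Nat (succ (succ (succ zero)))) zero) zero (vnil (Vec Nat (succ (succ (succ zero))))) (vnil (Vec (Vec Nat (succ (succ (succ zero)))) zero))
inferred type:
  Vec (Vec (Vec Nat (succ (succ (succ zero)))) zero) (succ zero)
reduction steps (normal order): 4
started in normal form: no
first contracted redex: an elimNat iota-redex


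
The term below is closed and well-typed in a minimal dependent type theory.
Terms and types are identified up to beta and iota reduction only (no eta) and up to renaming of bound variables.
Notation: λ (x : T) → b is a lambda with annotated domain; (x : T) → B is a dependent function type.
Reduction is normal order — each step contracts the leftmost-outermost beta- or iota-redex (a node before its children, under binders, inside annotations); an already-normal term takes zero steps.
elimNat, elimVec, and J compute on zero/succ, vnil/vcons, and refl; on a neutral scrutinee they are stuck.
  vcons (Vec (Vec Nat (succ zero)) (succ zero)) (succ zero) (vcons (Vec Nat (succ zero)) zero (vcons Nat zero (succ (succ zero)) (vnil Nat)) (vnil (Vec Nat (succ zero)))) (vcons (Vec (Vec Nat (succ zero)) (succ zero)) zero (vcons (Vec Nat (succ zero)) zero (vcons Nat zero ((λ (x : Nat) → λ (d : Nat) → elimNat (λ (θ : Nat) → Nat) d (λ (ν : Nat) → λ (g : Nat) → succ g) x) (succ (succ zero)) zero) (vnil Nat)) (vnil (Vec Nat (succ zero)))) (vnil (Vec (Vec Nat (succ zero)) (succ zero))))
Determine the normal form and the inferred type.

normal form:
  vcons (Vec (Vec Nat (succ zero)) (succ zero)) (succ zero) (vcons (Vec Nat (succ zero)) zero (vcons Nat zero (succ (succ zero)) (vnil Nat)) (vnil (Vec Nat (succ zero)))) (vcons (Vec (Vec Nat (succ zero)) (succ zero)) zero (vcons (Vec Nat (succ zero)) zero (vcons Nat zero (succ (succ zero)) (vnil Nat)) (vnil (Vec Nat (succ zero)))) (vnil (Vec (Vec Nat (succ zero)) (succ zero))))
type:
  Vec (Vec (Vec Nat (succ zero)) (succ zero)) (succ (succ zero))


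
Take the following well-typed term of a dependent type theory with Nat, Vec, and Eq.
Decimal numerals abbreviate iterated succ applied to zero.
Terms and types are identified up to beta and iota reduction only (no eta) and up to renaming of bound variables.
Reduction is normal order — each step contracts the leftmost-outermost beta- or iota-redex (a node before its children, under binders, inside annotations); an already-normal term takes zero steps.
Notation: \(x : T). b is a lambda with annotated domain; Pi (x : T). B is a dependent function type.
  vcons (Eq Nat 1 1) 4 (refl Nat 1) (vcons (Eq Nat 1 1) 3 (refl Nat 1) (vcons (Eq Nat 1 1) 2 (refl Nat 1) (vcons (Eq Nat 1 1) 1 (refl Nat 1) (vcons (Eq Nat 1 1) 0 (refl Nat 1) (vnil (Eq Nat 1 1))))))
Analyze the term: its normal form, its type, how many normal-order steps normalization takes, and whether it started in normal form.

reduced normal form:
  vcons (Eq Nat 1 1) 4 (refl Nat 1) (vcons (Eq Nat 1 1) 3 (refl Nat 1) (vcons (Eq Nat 1 1) 2 (refl Nat 1) (vcons (Eq Nat 1 1) 1 (refl Nat 1) (vcons (Eq Nat 1 1) 0 (refl Nat 1) (vnil (Eq Nat 1 1))))))
type:
  Vec (Eq Nat 1 1) 5
normal-order step count: 0
started in normal form: yes


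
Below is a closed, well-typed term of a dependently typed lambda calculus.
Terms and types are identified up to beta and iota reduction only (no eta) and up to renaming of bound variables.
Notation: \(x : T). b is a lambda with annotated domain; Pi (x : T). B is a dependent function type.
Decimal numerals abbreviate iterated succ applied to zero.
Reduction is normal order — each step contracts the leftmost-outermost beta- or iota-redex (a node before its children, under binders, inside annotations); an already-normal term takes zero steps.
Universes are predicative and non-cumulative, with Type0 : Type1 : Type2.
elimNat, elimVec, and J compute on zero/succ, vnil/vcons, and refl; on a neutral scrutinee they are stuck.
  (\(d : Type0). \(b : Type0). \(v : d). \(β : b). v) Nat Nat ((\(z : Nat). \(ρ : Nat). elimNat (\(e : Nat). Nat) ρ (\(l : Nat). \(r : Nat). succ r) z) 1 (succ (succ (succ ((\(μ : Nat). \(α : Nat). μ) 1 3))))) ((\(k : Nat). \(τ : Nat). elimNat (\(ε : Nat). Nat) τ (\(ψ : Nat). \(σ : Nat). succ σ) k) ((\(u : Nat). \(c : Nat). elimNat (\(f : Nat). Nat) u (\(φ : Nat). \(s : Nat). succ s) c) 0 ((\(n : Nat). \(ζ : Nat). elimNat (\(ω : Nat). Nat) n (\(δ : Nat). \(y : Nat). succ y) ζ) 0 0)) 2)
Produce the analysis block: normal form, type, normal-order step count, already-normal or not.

normal form:
  5
inferred type:
  Nat
steps to reach normal form (normal order): 12
already normal: no
first redex: a beta-redex


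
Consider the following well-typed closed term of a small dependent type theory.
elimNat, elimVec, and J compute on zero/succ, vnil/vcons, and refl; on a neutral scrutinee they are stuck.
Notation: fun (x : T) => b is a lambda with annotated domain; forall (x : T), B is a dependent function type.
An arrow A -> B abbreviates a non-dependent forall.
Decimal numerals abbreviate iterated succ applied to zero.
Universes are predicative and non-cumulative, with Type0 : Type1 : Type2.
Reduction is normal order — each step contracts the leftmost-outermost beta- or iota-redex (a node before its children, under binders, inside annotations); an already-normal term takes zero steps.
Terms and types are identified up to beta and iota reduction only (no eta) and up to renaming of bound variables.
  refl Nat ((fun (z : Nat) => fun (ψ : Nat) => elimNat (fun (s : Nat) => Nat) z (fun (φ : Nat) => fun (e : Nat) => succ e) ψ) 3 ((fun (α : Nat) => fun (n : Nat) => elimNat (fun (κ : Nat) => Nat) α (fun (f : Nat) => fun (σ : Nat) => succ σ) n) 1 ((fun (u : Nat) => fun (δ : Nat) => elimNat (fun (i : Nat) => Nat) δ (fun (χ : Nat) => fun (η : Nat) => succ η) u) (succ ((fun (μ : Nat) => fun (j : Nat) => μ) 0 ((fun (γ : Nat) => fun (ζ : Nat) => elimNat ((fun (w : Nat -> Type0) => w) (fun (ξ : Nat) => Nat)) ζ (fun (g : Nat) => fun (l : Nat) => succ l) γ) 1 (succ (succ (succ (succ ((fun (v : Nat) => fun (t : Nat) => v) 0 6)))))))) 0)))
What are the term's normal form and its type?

normal form:
  refl Nat 5
type:
  Eq Nat 5 5
observation: contracting a beta-redex first, the term normalizes in 23 steps.


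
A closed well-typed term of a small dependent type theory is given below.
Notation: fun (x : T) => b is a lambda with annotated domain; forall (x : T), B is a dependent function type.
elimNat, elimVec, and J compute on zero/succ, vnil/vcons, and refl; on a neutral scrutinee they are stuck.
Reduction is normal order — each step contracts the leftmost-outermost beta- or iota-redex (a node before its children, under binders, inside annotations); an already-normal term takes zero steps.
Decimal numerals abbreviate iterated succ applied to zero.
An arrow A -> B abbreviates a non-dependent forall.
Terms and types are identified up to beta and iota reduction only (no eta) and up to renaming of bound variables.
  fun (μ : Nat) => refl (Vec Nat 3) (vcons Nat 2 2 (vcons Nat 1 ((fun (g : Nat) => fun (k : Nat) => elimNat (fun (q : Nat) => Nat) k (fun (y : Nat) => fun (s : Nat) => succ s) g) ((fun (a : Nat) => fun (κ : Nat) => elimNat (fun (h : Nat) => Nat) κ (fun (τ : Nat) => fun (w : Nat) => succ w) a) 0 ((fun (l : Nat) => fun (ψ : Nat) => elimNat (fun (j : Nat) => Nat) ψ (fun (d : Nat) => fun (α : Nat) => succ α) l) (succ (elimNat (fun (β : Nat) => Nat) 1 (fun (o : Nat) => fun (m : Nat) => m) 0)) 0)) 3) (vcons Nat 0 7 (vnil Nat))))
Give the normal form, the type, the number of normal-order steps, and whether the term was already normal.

normal form:
  fun (μ : Nat) => refl (Vec Nat 3) (vcons Nat 2 2 (vcons Nat 1 5 (vcons Nat 0 7 (vnil Nat))))
the term's type:
  Nat -> Eq (Vec Nat 3) (vcons Nat 2 2 (vcons Nat 1 5 (vcons Nat 0 7 (vnil Nat)))) (vcons Nat 2 2 (vcons Nat 1 5 (vcons Nat 0 7 (vnil Nat))))
normal-order step count: 22
term was already normal: no
first contracted redex: a beta-redex


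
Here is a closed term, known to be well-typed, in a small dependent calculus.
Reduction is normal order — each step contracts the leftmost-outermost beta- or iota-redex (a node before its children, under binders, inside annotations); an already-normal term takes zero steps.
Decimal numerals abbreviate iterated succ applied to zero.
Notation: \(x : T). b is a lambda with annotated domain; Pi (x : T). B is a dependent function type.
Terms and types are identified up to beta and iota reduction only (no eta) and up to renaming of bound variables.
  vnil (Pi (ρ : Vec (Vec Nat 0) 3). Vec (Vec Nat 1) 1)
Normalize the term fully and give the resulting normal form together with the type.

normal form:
  vnil (Pi (ρ : Vec (Vec Nat 0) 3). Vec (Vec Nat 1) 1)
type:
  Vec (Pi (ρ : Vec (Vec Nat 0) 3). Vec (Vec Nat 1) 1) 0
observation: the term is already in normal form.


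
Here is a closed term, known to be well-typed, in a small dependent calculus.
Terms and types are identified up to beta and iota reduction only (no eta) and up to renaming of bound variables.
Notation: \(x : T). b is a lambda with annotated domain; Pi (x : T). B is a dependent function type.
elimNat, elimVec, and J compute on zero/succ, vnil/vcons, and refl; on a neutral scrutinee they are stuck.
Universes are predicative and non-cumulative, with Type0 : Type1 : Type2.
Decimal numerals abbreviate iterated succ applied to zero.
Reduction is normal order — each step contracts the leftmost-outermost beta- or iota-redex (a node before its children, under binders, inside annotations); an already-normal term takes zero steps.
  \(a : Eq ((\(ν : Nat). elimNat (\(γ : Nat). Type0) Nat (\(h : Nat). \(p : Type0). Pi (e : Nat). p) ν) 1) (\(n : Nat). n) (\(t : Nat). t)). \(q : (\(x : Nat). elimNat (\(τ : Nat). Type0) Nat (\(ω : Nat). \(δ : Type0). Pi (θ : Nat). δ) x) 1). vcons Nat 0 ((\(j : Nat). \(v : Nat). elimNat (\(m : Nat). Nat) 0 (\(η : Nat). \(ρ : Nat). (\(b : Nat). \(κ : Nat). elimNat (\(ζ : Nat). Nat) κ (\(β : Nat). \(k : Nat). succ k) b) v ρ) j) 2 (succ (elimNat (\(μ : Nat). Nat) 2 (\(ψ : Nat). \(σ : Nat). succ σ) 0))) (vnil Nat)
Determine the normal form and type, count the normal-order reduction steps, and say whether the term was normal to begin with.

normal form:
  \(a : Eq (Pi (ν : Nat). Nat) (\(γ : Nat). γ) (\(h : Nat). h)). \(p : Pi (e : Nat). Nat). vcons Nat 0 6 (vnil Nat)
type:
  Pi (a : Eq (Pi (ν : Nat). Nat) (\(γ : Nat). γ) (\(h : Nat). h)). Pi (p : Pi (e : Nat). Nat). Vec Nat 1
reduction steps (normal order): 45
started in normal form: no
first contracted redex: a beta-redex
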